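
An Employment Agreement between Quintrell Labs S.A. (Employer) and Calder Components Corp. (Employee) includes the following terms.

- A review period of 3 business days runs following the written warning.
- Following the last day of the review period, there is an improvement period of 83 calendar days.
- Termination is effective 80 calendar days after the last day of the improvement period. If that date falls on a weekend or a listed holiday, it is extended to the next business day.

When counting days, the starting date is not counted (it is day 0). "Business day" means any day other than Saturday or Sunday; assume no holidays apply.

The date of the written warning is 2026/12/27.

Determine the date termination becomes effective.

The last day of the review period: 3 business days after Sunday, 2026/12/27, skipping weekends — Dec 28, Dec 29, Dec 30 — lands on Wednesday, 2026/12/30.
The last day of the improvement period: 2026/12/30 + 83 days = 2027/03/23.
Adding 80 calendar days to 2027/03/23 gives 2027/06/11, which is the date termination becomes effective. 2027/06/11 is a Friday, so no roll-forward applies.

2027/06/11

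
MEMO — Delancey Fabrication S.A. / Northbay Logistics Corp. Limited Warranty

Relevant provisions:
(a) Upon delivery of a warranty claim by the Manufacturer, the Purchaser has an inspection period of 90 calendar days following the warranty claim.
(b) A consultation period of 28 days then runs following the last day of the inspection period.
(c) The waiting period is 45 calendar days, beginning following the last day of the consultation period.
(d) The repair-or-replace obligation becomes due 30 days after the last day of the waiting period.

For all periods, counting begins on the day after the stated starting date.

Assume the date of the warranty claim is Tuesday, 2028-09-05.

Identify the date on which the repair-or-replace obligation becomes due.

2029-03-17

Adding 90 calendar days to 2028-09-05 gives 2028-12-04, which is the last day of the inspection period.
The last day of the consultation period: 2028-12-04 + 28 days = 2029-01-01.
Adding 45 calendar days to 2029-01-01 gives 2029-02-15, which is the last day of the waiting period.
The date on which the repair-or-replace obligation becomes due: 30 calendar days after 2029-02-15 is 2029-03-17.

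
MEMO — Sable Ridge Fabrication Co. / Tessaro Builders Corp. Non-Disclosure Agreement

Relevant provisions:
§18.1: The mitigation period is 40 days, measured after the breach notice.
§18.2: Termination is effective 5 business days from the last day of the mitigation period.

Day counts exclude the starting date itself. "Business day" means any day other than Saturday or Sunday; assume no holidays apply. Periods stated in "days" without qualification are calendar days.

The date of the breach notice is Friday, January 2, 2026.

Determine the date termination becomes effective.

February 18, 2026

The last day of the mitigation period: January 2, 2026 + 40 days = February 11, 2026.
From Wednesday, February 11, 2026, 5 business days (Feb 12, Feb 13, Feb 16, Feb 17, Feb 18, skipping weekends) brings us to Wednesday, February 18, 2026, which is the date termination becomes effective.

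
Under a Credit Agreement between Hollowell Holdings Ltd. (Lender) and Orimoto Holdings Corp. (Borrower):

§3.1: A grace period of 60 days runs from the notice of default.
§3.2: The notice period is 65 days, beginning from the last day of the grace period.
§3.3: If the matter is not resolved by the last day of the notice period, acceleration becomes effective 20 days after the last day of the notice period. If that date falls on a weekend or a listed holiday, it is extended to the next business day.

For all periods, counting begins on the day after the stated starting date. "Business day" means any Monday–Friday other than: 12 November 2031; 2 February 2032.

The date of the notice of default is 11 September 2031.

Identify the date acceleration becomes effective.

3 February 2032

Adding 60 calendar days to 11 September 2031 gives 10 November 2031, which is the last day of the grace period.
The last day of the notice period: 10 November 2031 + 65 days = 14 January 2032.
The date acceleration becomes effective: 14 January 2032 + 20 days = 3 February 2032. 3 February 2032 is a Tuesday and is not a listed holiday, so no roll-forward applies.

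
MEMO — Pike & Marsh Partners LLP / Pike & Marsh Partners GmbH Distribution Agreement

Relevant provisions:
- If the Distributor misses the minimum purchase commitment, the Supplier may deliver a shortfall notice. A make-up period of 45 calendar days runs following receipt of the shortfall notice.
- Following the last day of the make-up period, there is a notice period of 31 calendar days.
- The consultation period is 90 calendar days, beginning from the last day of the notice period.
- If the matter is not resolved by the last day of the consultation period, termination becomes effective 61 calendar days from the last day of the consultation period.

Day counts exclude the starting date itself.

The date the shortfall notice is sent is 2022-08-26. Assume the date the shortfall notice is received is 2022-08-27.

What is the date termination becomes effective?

The last day of the make-up period: 45 calendar days after 2022-08-27 is 2022-10-11.
The last day of the notice period: 2022-10-11 + 31 days = 2022-11-11.
The last day of the consultation period: 2022-11-11 + 90 days = 2023-02-09.
Adding 61 calendar days to 2023-02-09 gives 2023-04-11, which is the date termination becomes effective.

2023-04-11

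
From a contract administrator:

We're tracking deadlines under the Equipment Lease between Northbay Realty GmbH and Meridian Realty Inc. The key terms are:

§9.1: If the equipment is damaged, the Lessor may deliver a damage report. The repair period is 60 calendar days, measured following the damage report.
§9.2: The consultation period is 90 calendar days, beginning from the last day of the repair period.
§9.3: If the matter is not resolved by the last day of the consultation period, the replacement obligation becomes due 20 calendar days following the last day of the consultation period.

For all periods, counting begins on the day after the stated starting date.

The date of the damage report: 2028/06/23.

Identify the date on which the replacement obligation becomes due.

Adding 60 calendar days to 2028/06/23 gives 2028/08/22, which is the last day of the repair period.
The last day of the consultation period: 2028/08/22 + 90 days = 2028/11/20.
The date on which the replacement obligation becomes due: 20 calendar days after 2028/11/20 is 2028/12/10.

2028/12/10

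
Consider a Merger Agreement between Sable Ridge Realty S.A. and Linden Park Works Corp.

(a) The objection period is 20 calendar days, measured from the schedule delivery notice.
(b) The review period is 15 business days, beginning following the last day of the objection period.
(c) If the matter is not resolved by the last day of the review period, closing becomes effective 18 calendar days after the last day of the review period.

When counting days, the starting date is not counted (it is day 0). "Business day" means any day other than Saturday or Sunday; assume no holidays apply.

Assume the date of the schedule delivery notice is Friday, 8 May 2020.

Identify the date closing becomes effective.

6 July 2020

Adding 20 calendar days to 8 May 2020 gives 28 May 2020, which is the last day of the objection period.
The last day of the review period: 15 business days after Thursday, 28 May 2020, skipping weekends — May 29, Jun 1, Jun 2, Jun 3, …, Jun 16, Jun 17, Jun 18 — lands on Thursday, 18 June 2020.
The date closing becomes effective: 18 calendar days after 18 June 2020 is 6 July 2020.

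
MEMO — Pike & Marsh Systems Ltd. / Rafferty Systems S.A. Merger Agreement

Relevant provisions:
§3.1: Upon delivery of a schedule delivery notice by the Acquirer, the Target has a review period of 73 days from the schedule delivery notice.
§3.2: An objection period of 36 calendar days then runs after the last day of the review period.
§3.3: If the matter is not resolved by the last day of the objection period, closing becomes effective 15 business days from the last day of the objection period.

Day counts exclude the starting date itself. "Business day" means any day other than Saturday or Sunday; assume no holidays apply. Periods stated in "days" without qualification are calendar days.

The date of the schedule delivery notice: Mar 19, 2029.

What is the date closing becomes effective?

Jul 27, 2029

The last day of the review period: Mar 19, 2029 + 73 days = May 31, 2029.
Adding 36 calendar days to May 31, 2029 gives Jul 6, 2029, which is the last day of the objection period.
The date closing becomes effective: counting 15 business days from Friday, Jul 6, 2029 (Jul 9, Jul 10, Jul 11, Jul 12, …, Jul 25, Jul 26, Jul 27, skipping weekends) reaches Friday, Jul 27, 2029.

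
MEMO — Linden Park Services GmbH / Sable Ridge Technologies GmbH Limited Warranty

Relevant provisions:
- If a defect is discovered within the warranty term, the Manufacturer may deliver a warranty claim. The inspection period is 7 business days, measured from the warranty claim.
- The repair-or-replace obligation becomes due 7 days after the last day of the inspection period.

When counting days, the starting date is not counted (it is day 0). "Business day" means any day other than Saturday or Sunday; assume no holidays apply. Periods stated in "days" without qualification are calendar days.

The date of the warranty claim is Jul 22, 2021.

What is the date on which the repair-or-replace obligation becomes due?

From Thursday, Jul 22, 2021, 7 business days (Jul 23, Jul 26, Jul 27, Jul 28, Jul 29, Jul 30, Aug 2, skipping weekends) brings us to Monday, Aug 2, 2021, which is the last day of the inspection period.
The date on which the repair-or-replace obligation becomes due: 7 calendar days after Aug 2, 2021 is Aug 9, 2021.

Aug 9, 2021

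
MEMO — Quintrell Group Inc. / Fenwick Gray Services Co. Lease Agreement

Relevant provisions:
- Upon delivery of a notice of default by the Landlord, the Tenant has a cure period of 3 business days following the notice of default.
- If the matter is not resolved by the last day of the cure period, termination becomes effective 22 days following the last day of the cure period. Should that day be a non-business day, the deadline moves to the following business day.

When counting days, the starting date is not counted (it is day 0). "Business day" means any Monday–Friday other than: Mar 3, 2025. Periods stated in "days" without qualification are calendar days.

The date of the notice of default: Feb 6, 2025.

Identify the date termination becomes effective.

Mar 5, 2025

The last day of the cure period: 3 business days after Thursday, Feb 6, 2025, skipping weekends — Feb 7, Feb 10, Feb 11 — lands on Tuesday, Feb 11, 2025.
Adding 22 calendar days to Feb 11, 2025 gives Mar 5, 2025, which is the date termination becomes effective. Mar 5, 2025 is a Wednesday and is not a listed holiday, so no roll-forward applies.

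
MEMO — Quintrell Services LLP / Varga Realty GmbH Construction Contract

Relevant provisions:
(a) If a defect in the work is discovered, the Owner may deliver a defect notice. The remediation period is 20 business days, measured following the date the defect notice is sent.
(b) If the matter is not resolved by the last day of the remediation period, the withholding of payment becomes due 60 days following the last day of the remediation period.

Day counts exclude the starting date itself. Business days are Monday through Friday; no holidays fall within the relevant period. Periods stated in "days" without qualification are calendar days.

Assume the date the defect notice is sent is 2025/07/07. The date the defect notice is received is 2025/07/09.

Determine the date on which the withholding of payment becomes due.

The last day of the remediation period: 20 business days after Monday, 2025/07/07, skipping weekends — Jul 8, Jul 9, Jul 10, Jul 11, …, Jul 31, Aug 1, Aug 4 — lands on Monday, 2025/08/04.
The date on which the withholding of payment becomes due: 2025/08/04 + 60 days = 2025/10/03.

2025/10/03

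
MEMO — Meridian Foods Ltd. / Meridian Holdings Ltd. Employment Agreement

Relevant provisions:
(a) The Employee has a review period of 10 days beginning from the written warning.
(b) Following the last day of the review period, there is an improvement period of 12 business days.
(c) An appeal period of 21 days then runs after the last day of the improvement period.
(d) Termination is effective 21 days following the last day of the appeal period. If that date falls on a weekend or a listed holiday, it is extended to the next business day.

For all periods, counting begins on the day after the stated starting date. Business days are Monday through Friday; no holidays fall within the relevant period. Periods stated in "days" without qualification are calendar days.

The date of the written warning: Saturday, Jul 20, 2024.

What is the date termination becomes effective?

The last day of the review period: Jul 20, 2024 + 10 days = Jul 30, 2024.
From Tuesday, Jul 30, 2024, 12 business days (Jul 31, Aug 1, Aug 2, Aug 5, …, Aug 13, Aug 14, Aug 15, skipping weekends) brings us to Thursday, Aug 15, 2024, which is the last day of the improvement period.
Adding 21 calendar days to Aug 15, 2024 gives Sep 5, 2024, which is the last day of the appeal period.
The date termination becomes effective: Sep 5, 2024 + 21 days = Sep 26, 2024. Sep 26, 2024 is a Thursday, so no roll-forward applies.

Sep 26, 2024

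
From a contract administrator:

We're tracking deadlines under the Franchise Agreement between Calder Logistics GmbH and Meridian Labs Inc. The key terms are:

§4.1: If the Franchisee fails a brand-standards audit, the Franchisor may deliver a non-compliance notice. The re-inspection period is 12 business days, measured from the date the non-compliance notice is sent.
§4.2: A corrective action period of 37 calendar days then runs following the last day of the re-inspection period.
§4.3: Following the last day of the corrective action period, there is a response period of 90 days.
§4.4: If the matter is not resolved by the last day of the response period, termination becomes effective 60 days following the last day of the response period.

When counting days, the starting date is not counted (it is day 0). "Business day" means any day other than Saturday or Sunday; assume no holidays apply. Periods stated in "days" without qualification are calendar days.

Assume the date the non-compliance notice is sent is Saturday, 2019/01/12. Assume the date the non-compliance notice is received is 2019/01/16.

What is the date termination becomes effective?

The last day of the re-inspection period: counting 12 business days from Saturday, 2019/01/12 (Jan 14, Jan 15, Jan 16, Jan 17, …, Jan 25, Jan 28, Jan 29, skipping weekends) reaches Tuesday, 2019/01/29.
Adding 37 calendar days to 2019/01/29 gives 2019/03/07, which is the last day of the corrective action period.
The last day of the response period: 90 calendar days after 2019/03/07 is 2019/06/05.
Adding 60 calendar days to 2019/06/05 gives 2019/08/04, which is the date termination becomes effective.

2019/08/04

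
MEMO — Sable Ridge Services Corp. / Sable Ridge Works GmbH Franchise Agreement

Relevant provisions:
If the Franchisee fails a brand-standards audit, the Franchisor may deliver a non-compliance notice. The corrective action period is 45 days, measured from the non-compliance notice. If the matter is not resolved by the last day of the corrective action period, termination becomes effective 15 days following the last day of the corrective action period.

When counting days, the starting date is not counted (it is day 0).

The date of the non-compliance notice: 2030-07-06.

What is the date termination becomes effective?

2030-09-04

The last day of the corrective action period: 2030-07-06 + 45 days = 2030-08-20.
Adding 15 calendar days to 2030-08-20 gives 2030-09-04, which is the date termination becomes effective.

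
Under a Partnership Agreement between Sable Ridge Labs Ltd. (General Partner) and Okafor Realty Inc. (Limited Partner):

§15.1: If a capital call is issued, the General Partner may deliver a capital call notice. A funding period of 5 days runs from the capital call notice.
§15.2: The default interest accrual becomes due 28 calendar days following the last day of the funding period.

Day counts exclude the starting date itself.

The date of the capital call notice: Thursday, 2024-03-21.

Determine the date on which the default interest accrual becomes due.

2024-04-23

The last day of the funding period: 2024-03-21 + 5 days = 2024-03-26.
The date on which the default interest accrual becomes due: 2024-03-26 + 28 days = 2024-04-23.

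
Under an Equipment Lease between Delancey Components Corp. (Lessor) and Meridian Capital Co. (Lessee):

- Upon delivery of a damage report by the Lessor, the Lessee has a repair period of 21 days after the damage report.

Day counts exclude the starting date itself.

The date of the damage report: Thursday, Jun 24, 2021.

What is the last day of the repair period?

Jul 15, 2021

The last day of the repair period: 21 calendar days after Jun 24, 2021 is Jul 15, 2021.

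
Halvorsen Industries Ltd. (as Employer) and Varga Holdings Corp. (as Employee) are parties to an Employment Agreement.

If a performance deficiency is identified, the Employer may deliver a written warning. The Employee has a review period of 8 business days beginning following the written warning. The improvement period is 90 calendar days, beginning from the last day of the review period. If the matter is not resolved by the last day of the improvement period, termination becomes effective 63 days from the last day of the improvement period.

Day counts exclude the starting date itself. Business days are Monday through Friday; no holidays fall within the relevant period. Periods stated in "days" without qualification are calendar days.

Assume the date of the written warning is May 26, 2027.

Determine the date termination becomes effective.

The last day of the review period: 8 business days after Wednesday, May 26, 2027, skipping weekends — May 27, May 28, May 31, Jun 1, Jun 2, Jun 3, Jun 4, Jun 7 — lands on Monday, June 7, 2027.
The last day of the improvement period: June 7, 2027 + 90 days = September 5, 2027.
The date termination becomes effective: September 5, 2027 + 63 days = November 7, 2027.

November 7, 2027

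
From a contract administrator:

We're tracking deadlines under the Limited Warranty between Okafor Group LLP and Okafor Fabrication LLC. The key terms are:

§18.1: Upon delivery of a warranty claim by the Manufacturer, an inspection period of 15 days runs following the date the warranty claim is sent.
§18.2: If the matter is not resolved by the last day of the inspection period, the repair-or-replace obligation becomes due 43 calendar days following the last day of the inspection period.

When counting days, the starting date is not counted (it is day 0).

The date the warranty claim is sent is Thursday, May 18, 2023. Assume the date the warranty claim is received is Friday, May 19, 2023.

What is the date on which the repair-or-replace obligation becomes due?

The last day of the inspection period: 15 calendar days after May 18, 2023 is June 2, 2023.
Adding 43 calendar days to June 2, 2023 gives July 15, 2023, which is the date on which the repair-or-replace obligation becomes due.

July 15, 2023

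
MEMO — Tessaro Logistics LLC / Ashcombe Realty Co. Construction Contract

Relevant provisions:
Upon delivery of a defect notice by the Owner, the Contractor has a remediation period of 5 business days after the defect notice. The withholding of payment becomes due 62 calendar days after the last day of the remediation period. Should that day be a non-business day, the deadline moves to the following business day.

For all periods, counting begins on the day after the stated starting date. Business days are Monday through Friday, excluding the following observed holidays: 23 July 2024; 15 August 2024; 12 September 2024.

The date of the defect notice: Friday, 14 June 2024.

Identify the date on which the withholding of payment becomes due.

The last day of the remediation period: 5 business days after Friday, 14 June 2024, skipping weekends — Jun 17, Jun 18, Jun 19, Jun 20, Jun 21 — lands on Friday, 21 June 2024.
The date on which the withholding of payment becomes due: 62 calendar days after 21 June 2024 is 22 August 2024. 22 August 2024 is a Thursday and is not a listed holiday, so no roll-forward applies.

22 August 2024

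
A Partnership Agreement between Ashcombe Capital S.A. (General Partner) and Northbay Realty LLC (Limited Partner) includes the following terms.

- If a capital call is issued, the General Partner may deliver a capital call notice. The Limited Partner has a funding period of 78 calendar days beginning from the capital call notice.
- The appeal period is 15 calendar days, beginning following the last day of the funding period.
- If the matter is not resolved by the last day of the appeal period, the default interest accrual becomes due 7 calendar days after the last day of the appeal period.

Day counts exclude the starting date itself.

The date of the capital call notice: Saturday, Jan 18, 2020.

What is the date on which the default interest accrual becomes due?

Adding 78 calendar days to Jan 18, 2020 gives Apr 5, 2020, which is the last day of the funding period.
Adding 15 calendar days to Apr 5, 2020 gives Apr 20, 2020, which is the last day of the appeal period.
The date on which the default interest accrual becomes due: Apr 20, 2020 + 7 days = Apr 27, 2020.

Apr 27, 2020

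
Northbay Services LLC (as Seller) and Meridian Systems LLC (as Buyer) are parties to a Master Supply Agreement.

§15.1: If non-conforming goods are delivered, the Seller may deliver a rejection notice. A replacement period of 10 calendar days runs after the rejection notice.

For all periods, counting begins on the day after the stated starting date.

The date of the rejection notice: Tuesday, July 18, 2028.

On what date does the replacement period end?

Adding 10 calendar days to July 18, 2028 gives July 28, 2028, which is the last day of the replacement period.

July 28, 2028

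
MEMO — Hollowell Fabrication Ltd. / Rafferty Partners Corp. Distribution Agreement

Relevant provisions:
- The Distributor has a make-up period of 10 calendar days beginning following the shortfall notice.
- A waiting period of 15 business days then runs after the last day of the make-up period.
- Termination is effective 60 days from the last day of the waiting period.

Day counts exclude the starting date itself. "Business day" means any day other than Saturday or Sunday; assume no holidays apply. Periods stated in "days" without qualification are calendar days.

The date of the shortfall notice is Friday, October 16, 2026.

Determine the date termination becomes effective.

January 15, 2027

The last day of the make-up period: October 16, 2026 + 10 days = October 26, 2026.
The last day of the waiting period: counting 15 business days from Monday, October 26, 2026 (Oct 27, Oct 28, Oct 29, Oct 30, …, Nov 12, Nov 13, Nov 16, skipping weekends) reaches Monday, November 16, 2026.
Adding 60 calendar days to November 16, 2026 gives January 15, 2027, which is the date termination becomes effective.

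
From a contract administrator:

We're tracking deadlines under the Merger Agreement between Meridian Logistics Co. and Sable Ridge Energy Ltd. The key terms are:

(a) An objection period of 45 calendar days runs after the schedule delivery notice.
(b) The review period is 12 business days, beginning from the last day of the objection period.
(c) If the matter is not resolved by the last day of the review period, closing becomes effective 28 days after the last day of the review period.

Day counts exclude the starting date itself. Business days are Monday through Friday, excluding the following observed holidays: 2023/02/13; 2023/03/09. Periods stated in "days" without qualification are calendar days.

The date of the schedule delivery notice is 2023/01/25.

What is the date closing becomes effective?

2023/04/25

The last day of the objection period: 45 calendar days after 2023/01/25 is 2023/03/11.
From Saturday, 2023/03/11, 12 business days (Mar 13, Mar 14, Mar 15, Mar 16, …, Mar 24, Mar 27, Mar 28, skipping weekends) brings us to Tuesday, 2023/03/28, which is the last day of the review period.
Adding 28 calendar days to 2023/03/28 gives 2023/04/25, which is the date closing becomes effective.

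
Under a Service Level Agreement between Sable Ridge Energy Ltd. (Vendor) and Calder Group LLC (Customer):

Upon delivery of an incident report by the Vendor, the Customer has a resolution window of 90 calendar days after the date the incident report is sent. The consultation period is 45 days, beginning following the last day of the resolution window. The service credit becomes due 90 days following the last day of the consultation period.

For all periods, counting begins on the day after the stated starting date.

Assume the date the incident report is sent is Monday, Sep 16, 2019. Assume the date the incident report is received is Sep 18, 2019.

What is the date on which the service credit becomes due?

Apr 28, 2020

The last day of the resolution window: 90 calendar days after Sep 16, 2019 is Dec 15, 2019.
The last day of the consultation period: 45 calendar days after Dec 15, 2019 is Jan 29, 2020.
The date on which the service credit becomes due: 90 calendar days after Jan 29, 2020 is Apr 28, 2020.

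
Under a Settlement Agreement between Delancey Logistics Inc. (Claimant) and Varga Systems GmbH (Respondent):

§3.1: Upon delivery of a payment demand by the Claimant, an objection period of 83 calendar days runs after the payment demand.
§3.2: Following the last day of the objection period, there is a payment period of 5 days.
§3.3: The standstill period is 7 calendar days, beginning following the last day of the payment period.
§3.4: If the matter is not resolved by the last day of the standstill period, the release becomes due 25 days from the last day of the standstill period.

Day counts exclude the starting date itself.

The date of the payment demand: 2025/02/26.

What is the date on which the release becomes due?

2025/06/26

The last day of the objection period: 2025/02/26 + 83 days = 2025/05/20.
The last day of the payment period: 2025/05/20 + 5 days = 2025/05/25.
The last day of the standstill period: 2025/05/25 + 7 days = 2025/06/01.
Adding 25 calendar days to 2025/06/01 gives 2025/06/26, which is the date on which the release becomes due.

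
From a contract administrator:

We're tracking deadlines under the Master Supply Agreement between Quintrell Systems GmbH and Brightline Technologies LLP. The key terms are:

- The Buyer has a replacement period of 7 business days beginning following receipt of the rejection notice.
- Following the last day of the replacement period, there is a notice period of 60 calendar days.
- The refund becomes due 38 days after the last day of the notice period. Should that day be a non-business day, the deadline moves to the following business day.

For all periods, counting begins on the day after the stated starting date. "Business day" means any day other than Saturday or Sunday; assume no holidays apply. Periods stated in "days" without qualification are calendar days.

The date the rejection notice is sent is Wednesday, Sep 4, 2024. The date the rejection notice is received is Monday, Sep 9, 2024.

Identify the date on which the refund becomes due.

From Monday, Sep 9, 2024, 7 business days (Sep 10, Sep 11, Sep 12, Sep 13, Sep 16, Sep 17, Sep 18, skipping weekends) brings us to Wednesday, Sep 18, 2024, which is the last day of the replacement period.
The last day of the notice period: Sep 18, 2024 + 60 days = Nov 17, 2024.
Adding 38 calendar days to Nov 17, 2024 gives Dec 25, 2024, which is the date on which the refund becomes due. Dec 25, 2024 is a Wednesday, so no roll-forward applies.

Dec 25, 2024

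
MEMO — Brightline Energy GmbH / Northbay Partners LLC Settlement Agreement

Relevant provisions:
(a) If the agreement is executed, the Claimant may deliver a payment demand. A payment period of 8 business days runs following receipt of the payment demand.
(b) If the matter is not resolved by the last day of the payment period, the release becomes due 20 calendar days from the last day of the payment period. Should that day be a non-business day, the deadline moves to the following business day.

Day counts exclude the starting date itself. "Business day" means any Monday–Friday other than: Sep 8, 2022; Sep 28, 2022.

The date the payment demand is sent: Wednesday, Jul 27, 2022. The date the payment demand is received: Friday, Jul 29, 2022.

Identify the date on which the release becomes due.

Aug 30, 2022

From Friday, Jul 29, 2022, 8 business days (Aug 1, Aug 2, Aug 3, Aug 4, Aug 5, Aug 8, Aug 9, Aug 10, skipping weekends) brings us to Wednesday, Aug 10, 2022, which is the last day of the payment period.
The date on which the release becomes due: 20 calendar days after Aug 10, 2022 is Aug 30, 2022. Aug 30, 2022 is a Tuesday and is not a listed holiday, so no roll-forward applies.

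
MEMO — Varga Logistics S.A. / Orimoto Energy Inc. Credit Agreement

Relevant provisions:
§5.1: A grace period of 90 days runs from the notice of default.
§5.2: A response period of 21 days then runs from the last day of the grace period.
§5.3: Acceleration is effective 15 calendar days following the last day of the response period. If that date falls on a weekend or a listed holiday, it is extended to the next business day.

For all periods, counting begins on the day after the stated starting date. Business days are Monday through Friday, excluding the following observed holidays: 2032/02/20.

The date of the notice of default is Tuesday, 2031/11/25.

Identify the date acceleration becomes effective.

2032/03/30

Adding 90 calendar days to 2031/11/25 gives 2032/02/23, which is the last day of the grace period.
Adding 21 calendar days to 2032/02/23 gives 2032/03/15, which is the last day of the response period.
The date acceleration becomes effective: 2032/03/15 + 15 days = 2032/03/30. 2032/03/30 is a Tuesday and is not a listed holiday, so no roll-forward applies.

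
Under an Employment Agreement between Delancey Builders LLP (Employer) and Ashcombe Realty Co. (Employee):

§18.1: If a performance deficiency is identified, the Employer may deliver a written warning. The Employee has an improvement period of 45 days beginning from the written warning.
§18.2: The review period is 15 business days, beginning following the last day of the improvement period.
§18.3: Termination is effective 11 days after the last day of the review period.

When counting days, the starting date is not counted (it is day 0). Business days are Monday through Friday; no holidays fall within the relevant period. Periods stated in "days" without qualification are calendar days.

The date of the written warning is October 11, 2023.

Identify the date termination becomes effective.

The last day of the improvement period: October 11, 2023 + 45 days = November 25, 2023.
The last day of the review period: counting 15 business days from Saturday, November 25, 2023 (Nov 27, Nov 28, Nov 29, Nov 30, …, Dec 13, Dec 14, Dec 15, skipping weekends) reaches Friday, December 15, 2023.
The date termination becomes effective: 11 calendar days after December 15, 2023 is December 26, 2023.

December 26, 2023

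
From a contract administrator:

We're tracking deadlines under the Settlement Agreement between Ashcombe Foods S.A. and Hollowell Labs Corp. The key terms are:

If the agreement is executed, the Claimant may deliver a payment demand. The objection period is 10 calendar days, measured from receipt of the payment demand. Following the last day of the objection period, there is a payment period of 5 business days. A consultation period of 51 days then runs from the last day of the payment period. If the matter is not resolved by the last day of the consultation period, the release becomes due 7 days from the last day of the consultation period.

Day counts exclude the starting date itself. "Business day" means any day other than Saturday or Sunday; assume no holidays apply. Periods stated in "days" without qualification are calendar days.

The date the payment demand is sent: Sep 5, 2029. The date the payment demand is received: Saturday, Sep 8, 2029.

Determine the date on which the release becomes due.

Nov 22, 2029

Adding 10 calendar days to Sep 8, 2029 gives Sep 18, 2029, which is the last day of the objection period.
The last day of the payment period: counting 5 business days from Tuesday, Sep 18, 2029 (Sep 19, Sep 20, Sep 21, Sep 24, Sep 25, skipping weekends) reaches Tuesday, Sep 25, 2029.
The last day of the consultation period: 51 calendar days after Sep 25, 2029 is Nov 15, 2029.
Adding 7 calendar days to Nov 15, 2029 gives Nov 22, 2029, which is the date on which the release becomes due.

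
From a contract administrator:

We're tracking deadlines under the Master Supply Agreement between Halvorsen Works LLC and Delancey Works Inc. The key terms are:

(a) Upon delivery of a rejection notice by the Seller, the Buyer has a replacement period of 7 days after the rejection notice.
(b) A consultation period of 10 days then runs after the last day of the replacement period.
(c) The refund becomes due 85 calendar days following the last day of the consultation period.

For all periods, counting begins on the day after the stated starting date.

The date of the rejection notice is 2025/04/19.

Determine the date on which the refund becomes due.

2025/07/30

Adding 7 calendar days to 2025/04/19 gives 2025/04/26, which is the last day of the replacement period.
Adding 10 calendar days to 2025/04/26 gives 2025/05/06, which is the last day of the consultation period.
The date on which the refund becomes due: 2025/05/06 + 85 days = 2025/07/30.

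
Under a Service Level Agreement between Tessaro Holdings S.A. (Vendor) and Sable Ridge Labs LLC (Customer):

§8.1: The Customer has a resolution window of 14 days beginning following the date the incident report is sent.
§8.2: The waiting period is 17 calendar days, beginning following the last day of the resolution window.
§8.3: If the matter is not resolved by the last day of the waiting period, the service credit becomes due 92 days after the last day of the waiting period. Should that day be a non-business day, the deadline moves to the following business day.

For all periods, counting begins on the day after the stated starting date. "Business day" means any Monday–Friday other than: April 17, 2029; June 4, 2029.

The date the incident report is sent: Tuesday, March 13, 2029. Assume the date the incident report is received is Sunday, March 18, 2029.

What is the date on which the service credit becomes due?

July 16, 2029

Adding 14 calendar days to March 13, 2029 gives March 27, 2029, which is the last day of the resolution window.
The last day of the waiting period: 17 calendar days after March 27, 2029 is April 13, 2029.
The date on which the service credit becomes due: April 13, 2029 + 92 days = July 14, 2029. That falls on a Saturday, so it rolls to the next business day, Monday, July 16, 2029.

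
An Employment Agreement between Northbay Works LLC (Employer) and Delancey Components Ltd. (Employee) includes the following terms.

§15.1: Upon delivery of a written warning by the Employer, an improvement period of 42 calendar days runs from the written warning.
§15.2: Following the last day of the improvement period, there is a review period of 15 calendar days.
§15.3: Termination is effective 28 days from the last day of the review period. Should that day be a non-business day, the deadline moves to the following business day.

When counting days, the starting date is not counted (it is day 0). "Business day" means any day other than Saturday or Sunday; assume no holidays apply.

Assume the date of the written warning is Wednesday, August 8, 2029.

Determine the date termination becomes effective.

The last day of the improvement period: August 8, 2029 + 42 days = September 19, 2029.
The last day of the review period: September 19, 2029 + 15 days = October 4, 2029.
The date termination becomes effective: 28 calendar days after October 4, 2029 is November 1, 2029. November 1, 2029 is a Thursday, so no roll-forward applies.

November 1, 2029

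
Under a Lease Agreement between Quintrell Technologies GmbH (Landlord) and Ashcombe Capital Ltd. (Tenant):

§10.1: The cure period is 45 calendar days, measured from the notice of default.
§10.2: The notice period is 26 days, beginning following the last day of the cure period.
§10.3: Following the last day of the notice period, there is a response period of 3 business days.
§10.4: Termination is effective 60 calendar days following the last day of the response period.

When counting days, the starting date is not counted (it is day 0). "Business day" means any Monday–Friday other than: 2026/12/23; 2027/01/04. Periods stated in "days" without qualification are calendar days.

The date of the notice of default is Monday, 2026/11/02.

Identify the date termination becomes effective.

The last day of the cure period: 45 calendar days after 2026/11/02 is 2026/12/17.
The last day of the notice period: 2026/12/17 + 26 days = 2027/01/12.
From Tuesday, 2027/01/12, 3 business days (Jan 13, Jan 14, Jan 15, skipping weekends) brings us to Friday, 2027/01/15, which is the last day of the response period.
Adding 60 calendar days to 2027/01/15 gives 2027/03/16, which is the date termination becomes effective.

2027/03/16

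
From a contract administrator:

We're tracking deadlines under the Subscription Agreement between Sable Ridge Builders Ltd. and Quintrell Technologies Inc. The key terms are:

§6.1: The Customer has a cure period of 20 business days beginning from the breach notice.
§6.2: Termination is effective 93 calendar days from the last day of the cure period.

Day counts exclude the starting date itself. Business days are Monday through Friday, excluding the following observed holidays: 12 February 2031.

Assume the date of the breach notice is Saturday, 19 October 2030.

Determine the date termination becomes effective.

16 February 2031

The last day of the cure period: counting 20 business days from Saturday, 19 October 2030 (Oct 21, Oct 22, Oct 23, Oct 24, …, Nov 13, Nov 14, Nov 15, skipping weekends) reaches Friday, 15 November 2030.
The date termination becomes effective: 15 November 2030 + 93 days = 16 February 2031.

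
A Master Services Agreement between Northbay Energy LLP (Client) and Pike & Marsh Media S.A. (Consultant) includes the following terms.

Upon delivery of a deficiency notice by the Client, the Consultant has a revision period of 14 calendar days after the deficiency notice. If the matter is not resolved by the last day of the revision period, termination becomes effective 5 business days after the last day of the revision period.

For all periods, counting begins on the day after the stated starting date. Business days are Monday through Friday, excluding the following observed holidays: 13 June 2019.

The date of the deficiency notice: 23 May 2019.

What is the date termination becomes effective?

The last day of the revision period: 14 calendar days after 23 May 2019 is 6 June 2019.
From Thursday, 6 June 2019, 5 business days (Jun 7, Jun 10, Jun 11, Jun 12, Jun 14, skipping weekends and the listed holiday on Jun 13) brings us to Friday, 14 June 2019, which is the date termination becomes effective.

14 June 2019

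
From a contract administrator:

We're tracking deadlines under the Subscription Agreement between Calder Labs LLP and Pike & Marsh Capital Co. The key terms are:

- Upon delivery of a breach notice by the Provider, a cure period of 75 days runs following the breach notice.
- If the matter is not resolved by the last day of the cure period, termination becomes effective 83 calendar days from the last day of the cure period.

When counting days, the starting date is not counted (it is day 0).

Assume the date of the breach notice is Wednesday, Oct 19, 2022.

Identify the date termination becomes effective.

Mar 26, 2023

The last day of the cure period: 75 calendar days after Oct 19, 2022 is Jan 2, 2023.
Adding 83 calendar days to Jan 2, 2023 gives Mar 26, 2023, which is the date termination becomes effective.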